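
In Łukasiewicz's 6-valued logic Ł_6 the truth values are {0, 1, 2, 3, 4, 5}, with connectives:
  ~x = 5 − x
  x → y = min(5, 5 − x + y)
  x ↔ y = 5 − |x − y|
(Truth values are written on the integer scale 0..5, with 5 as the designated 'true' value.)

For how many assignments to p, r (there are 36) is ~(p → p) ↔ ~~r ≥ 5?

value 5: 6 assignments (counts)
value 4: 6 assignments
value 3: 6 assignments
value 2: 6 assignments
value 1: 6 assignments
value 0: 6 assignments
So 6 of the 36 assignments meet the threshold.

6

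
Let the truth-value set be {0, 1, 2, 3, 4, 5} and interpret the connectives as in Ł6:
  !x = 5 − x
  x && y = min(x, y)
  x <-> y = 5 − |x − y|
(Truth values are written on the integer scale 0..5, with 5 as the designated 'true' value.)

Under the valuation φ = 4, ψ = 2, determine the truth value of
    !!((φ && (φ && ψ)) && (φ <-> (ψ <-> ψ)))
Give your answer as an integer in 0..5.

2

φ && ψ = 4 && 2 = 2
φ && (φ && ψ) = 4 && 2 = 2
ψ <-> ψ = 2 <-> 2 = 5
φ <-> (ψ <-> ψ) = 4 <-> 5 = 4
(φ && (φ && ψ)) && (φ <-> (ψ <-> ψ)) = 2 && 4 = 2
!((φ && (φ && ψ)) && (φ <-> (ψ <-> ψ))) = !2 = 3
!!((φ && (φ && ψ)) && (φ <-> (ψ <-> ψ))) = !3 = 2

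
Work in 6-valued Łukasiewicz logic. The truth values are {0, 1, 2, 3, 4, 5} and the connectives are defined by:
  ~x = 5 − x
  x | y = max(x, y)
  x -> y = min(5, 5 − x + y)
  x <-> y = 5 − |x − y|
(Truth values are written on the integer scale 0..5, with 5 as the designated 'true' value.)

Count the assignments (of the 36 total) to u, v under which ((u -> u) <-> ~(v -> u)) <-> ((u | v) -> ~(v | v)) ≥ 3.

value 5: 2 assignments (counts)
value 4: 5 assignments (counts)
value 3: 5 assignments (counts)
value 2: 5 assignments
value 1: 6 assignments
value 0: 13 assignments
So 12 of the 36 assignments meet the threshold.

12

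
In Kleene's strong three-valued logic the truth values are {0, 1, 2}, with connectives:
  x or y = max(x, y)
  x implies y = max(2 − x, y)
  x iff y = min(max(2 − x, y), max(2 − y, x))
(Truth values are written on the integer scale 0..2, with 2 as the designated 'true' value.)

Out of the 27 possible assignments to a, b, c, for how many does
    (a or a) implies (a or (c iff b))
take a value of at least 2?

20

value 2: 20 assignments (counts)
value 1: 7 assignments
So 20 of the 27 assignments meet the threshold.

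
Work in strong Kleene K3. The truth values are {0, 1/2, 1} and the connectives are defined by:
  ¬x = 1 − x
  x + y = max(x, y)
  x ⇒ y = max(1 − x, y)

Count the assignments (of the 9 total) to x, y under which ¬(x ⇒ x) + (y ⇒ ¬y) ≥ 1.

3

x = 0, y = 0 ↦ 1  ≥
x = 0, y = 1/2 ↦ 1/2  <
x = 0, y = 1 ↦ 0  <
x = 1/2, y = 0 ↦ 1  ≥
x = 1/2, y = 1/2 ↦ 1/2  <
x = 1/2, y = 1 ↦ 1/2  <
x = 1, y = 0 ↦ 1  ≥
x = 1, y = 1/2 ↦ 1/2  <
x = 1, y = 1 ↦ 0  <
So 3 of the 9 assignments meet the threshold.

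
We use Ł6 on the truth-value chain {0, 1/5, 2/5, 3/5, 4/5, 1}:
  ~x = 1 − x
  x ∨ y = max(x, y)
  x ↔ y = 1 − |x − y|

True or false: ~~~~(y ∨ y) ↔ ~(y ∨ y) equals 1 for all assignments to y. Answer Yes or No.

Counterexample: take y = 0.
y ∨ y = 0 ∨ 0 = 0
~(y ∨ y) = ~0 = 1
~~(y ∨ y) = ~1 = 0
~~~(y ∨ y) = ~0 = 1
~~~~(y ∨ y) = ~1 = 0
y ∨ y = 0 ∨ 0 = 0
~(y ∨ y) = ~0 = 1
~~~~(y ∨ y) ↔ ~(y ∨ y) = 0 ↔ 1 = 0
This gives 0 ≠ 1.

No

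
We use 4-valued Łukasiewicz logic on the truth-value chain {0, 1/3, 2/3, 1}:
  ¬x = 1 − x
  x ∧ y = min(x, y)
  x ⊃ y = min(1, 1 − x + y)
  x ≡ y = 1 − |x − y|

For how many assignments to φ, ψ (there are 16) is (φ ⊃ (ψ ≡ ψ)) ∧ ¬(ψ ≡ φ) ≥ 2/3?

φ = 0, ψ = 0 ↦ 0  <
φ = 0, ψ = 1/3 ↦ 1/3  <
φ = 0, ψ = 2/3 ↦ 2/3  ≥
φ = 0, ψ = 1 ↦ 1  ≥
φ = 1/3, ψ = 0 ↦ 1/3  <
φ = 1/3, ψ = 1/3 ↦ 0  <
φ = 1/3, ψ = 2/3 ↦ 1/3  <
φ = 1/3, ψ = 1 ↦ 2/3  ≥
φ = 2/3, ψ = 0 ↦ 2/3  ≥
φ = 2/3, ψ = 1/3 ↦ 1/3  <
φ = 2/3, ψ = 2/3 ↦ 0  <
φ = 2/3, ψ = 1 ↦ 1/3  <
φ = 1, ψ = 0 ↦ 1  ≥
φ = 1, ψ = 1/3 ↦ 2/3  ≥
φ = 1, ψ = 2/3 ↦ 1/3  <
φ = 1, ψ = 1 ↦ 0  <
So 6 of the 16 assignments meet the threshold.

6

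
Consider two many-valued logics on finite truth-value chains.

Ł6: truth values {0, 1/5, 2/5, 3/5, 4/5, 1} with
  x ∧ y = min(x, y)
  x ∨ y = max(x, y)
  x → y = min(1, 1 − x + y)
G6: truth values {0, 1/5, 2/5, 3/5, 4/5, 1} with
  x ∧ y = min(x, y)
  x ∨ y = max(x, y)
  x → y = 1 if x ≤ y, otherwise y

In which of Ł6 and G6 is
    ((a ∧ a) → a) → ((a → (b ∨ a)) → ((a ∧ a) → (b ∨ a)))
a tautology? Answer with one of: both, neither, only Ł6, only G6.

both

In Ł6: every assignment gives 1 — tautology.
In G6: every assignment gives 1 — tautology.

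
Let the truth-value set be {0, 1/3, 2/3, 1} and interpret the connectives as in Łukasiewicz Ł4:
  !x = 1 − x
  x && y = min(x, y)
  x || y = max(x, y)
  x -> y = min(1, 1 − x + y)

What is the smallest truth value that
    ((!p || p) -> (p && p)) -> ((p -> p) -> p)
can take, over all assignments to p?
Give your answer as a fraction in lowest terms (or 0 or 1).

2/3

Take p = 1/3:
!p = !1/3 = 2/3
!p || p = 2/3 || 1/3 = 2/3
p && p = 1/3 && 1/3 = 1/3
(!p || p) -> (p && p) = 2/3 -> 1/3 = 2/3
p -> p = 1/3 -> 1/3 = 1
(p -> p) -> p = 1 -> 1/3 = 1/3
((!p || p) -> (p && p)) -> ((p -> p) -> p) = 2/3 -> 1/3 = 2/3
No assignment yields a value below 2/3, so this is the minimum.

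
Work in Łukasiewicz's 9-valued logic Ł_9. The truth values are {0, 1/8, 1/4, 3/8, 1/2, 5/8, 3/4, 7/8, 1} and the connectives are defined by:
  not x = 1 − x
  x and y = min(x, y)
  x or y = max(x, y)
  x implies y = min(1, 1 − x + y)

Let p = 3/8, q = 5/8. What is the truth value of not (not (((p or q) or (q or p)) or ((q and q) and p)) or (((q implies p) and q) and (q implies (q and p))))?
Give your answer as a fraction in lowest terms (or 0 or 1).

3/8

p or q = 3/8 or 5/8 = 5/8
q or p = 5/8 or 3/8 = 5/8
(p or q) or (q or p) = 5/8 or 5/8 = 5/8
q and q = 5/8 and 5/8 = 5/8
(q and q) and p = 5/8 and 3/8 = 3/8
((p or q) or (q or p)) or ((q and q) and p) = 5/8 or 3/8 = 5/8
not (((p or q) or (q or p)) or ((q and q) and p)) = not 5/8 = 3/8
q implies p = 5/8 implies 3/8 = 3/4
(q implies p) and q = 3/4 and 5/8 = 5/8
q and p = 5/8 and 3/8 = 3/8
q implies (q and p) = 5/8 implies 3/8 = 3/4
((q implies p) and q) and (q implies (q and p)) = 5/8 and 3/4 = 5/8
not (((p or q) or (q or p)) or ((q and q) and p)) or (((q implies p) and q) and (q implies (q and p))) = 3/8 or 5/8 = 5/8
not (not (((p or q) or (q or p)) or ((q and q) and p)) or (((q implies p) and q) and (q implies (q and p)))) = not 5/8 = 3/8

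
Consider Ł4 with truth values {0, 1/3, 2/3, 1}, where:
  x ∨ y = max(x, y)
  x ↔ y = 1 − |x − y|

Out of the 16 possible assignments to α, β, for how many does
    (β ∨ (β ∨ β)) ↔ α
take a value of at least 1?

α = 0, β = 0 ↦ 1  ≥
α = 0, β = 1/3 ↦ 2/3  <
α = 0, β = 2/3 ↦ 1/3  <
α = 0, β = 1 ↦ 0  <
α = 1/3, β = 0 ↦ 2/3  <
α = 1/3, β = 1/3 ↦ 1  ≥
α = 1/3, β = 2/3 ↦ 2/3  <
α = 1/3, β = 1 ↦ 1/3  <
α = 2/3, β = 0 ↦ 1/3  <
α = 2/3, β = 1/3 ↦ 2/3  <
α = 2/3, β = 2/3 ↦ 1  ≥
α = 2/3, β = 1 ↦ 2/3  <
α = 1, β = 0 ↦ 0  <
α = 1, β = 1/3 ↦ 1/3  <
α = 1, β = 2/3 ↦ 2/3  <
α = 1, β = 1 ↦ 1  ≥
So 4 of the 16 assignments meet the threshold.

4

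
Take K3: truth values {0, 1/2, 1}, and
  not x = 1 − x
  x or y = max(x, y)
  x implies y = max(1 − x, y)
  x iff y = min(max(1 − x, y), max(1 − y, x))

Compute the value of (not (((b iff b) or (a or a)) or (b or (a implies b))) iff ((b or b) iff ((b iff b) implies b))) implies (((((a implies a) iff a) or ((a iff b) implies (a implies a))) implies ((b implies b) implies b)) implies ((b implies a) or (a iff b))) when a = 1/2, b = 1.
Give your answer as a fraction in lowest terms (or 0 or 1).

b iff b = 1 iff 1 = 1
a or a = 1/2 or 1/2 = 1/2
(b iff b) or (a or a) = 1 or 1/2 = 1
a implies b = 1/2 implies 1 = 1
b or (a implies b) = 1 or 1 = 1
((b iff b) or (a or a)) or (b or (a implies b)) = 1 or 1 = 1
not (((b iff b) or (a or a)) or (b or (a implies b))) = not 1 = 0
b or b = 1 or 1 = 1
b iff b = 1 iff 1 = 1
(b iff b) implies b = 1 implies 1 = 1
(b or b) iff ((b iff b) implies b) = 1 iff 1 = 1
not (((b iff b) or (a or a)) or (b or (a implies b))) iff ((b or b) iff ((b iff b) implies b)) = 0 iff 1 = 0
a implies a = 1/2 implies 1/2 = 1/2
(a implies a) iff a = 1/2 iff 1/2 = 1/2
a iff b = 1/2 iff 1 = 1/2
a implies a = 1/2 implies 1/2 = 1/2
(a iff b) implies (a implies a) = 1/2 implies 1/2 = 1/2
((a implies a) iff a) or ((a iff b) implies (a implies a)) = 1/2 or 1/2 = 1/2
b implies b = 1 implies 1 = 1
(b implies b) implies b = 1 implies 1 = 1
(((a implies a) iff a) or ((a iff b) implies (a implies a))) implies ((b implies b) implies b) = 1/2 implies 1 = 1
b implies a = 1 implies 1/2 = 1/2
a iff b = 1/2 iff 1 = 1/2
(b implies a) or (a iff b) = 1/2 or 1/2 = 1/2
((((a implies a) iff a) or ((a iff b) implies (a implies a))) implies ((b implies b) implies b)) implies ((b implies a) or (a iff b)) = 1 implies 1/2 = 1/2
(not (((b iff b) or (a or a)) or (b or (a implies b))) iff ((b or b) iff ((b iff b) implies b))) implies (((((a implies a) iff a) or ((a iff b) implies (a implies a))) implies ((b implies b) implies b)) implies ((b implies a) or (a iff b))) = 0 implies 1/2 = 1

1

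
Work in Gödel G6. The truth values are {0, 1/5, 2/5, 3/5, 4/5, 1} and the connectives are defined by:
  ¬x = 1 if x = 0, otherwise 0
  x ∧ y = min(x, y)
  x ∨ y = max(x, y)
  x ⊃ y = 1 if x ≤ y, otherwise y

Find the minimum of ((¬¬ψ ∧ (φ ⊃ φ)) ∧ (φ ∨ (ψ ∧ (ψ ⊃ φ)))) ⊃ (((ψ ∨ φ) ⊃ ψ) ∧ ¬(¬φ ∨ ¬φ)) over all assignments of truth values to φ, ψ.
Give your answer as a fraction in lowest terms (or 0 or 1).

Take φ = 2/5, ψ = 1/5:
¬ψ = ¬1/5 = 0
¬¬ψ = ¬0 = 1
φ ⊃ φ = 2/5 ⊃ 2/5 = 1
¬¬ψ ∧ (φ ⊃ φ) = 1 ∧ 1 = 1
ψ ⊃ φ = 1/5 ⊃ 2/5 = 1
ψ ∧ (ψ ⊃ φ) = 1/5 ∧ 1 = 1/5
φ ∨ (ψ ∧ (ψ ⊃ φ)) = 2/5 ∨ 1/5 = 2/5
(¬¬ψ ∧ (φ ⊃ φ)) ∧ (φ ∨ (ψ ∧ (ψ ⊃ φ))) = 1 ∧ 2/5 = 2/5
ψ ∨ φ = 1/5 ∨ 2/5 = 2/5
(ψ ∨ φ) ⊃ ψ = 2/5 ⊃ 1/5 = 1/5
¬φ = ¬2/5 = 0
¬φ = ¬2/5 = 0
¬φ ∨ ¬φ = 0 ∨ 0 = 0
¬(¬φ ∨ ¬φ) = ¬0 = 1
((ψ ∨ φ) ⊃ ψ) ∧ ¬(¬φ ∨ ¬φ) = 1/5 ∧ 1 = 1/5
((¬¬ψ ∧ (φ ⊃ φ)) ∧ (φ ∨ (ψ ∧ (ψ ⊃ φ)))) ⊃ (((ψ ∨ φ) ⊃ ψ) ∧ ¬(¬φ ∨ ¬φ)) = 2/5 ⊃ 1/5 = 1/5
No assignment yields a value below 1/5, so this is the minimum.

1/5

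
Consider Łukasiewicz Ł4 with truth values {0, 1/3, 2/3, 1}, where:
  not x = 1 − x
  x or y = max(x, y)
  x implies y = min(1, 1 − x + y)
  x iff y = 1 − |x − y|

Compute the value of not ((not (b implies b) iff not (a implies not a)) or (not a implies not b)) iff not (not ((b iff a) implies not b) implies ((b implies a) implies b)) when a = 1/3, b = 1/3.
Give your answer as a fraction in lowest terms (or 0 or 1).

1

b implies b = 1/3 implies 1/3 = 1
not (b implies b) = not 1 = 0
not a = not 1/3 = 2/3
a implies not a = 1/3 implies 2/3 = 1
not (a implies not a) = not 1 = 0
not (b implies b) iff not (a implies not a) = 0 iff 0 = 1
not a = not 1/3 = 2/3
not b = not 1/3 = 2/3
not a implies not b = 2/3 implies 2/3 = 1
(not (b implies b) iff not (a implies not a)) or (not a implies not b) = 1 or 1 = 1
not ((not (b implies b) iff not (a implies not a)) or (not a implies not b)) = not 1 = 0
b iff a = 1/3 iff 1/3 = 1
not b = not 1/3 = 2/3
(b iff a) implies not b = 1 implies 2/3 = 2/3
not ((b iff a) implies not b) = not 2/3 = 1/3
b implies a = 1/3 implies 1/3 = 1
(b implies a) implies b = 1 implies 1/3 = 1/3
not ((b iff a) implies not b) implies ((b implies a) implies b) = 1/3 implies 1/3 = 1
not (not ((b iff a) implies not b) implies ((b implies a) implies b)) = not 1 = 0
not ((not (b implies b) iff not (a implies not a)) or (not a implies not b)) iff not (not ((b iff a) implies not b) implies ((b implies a) implies b)) = 0 iff 0 = 1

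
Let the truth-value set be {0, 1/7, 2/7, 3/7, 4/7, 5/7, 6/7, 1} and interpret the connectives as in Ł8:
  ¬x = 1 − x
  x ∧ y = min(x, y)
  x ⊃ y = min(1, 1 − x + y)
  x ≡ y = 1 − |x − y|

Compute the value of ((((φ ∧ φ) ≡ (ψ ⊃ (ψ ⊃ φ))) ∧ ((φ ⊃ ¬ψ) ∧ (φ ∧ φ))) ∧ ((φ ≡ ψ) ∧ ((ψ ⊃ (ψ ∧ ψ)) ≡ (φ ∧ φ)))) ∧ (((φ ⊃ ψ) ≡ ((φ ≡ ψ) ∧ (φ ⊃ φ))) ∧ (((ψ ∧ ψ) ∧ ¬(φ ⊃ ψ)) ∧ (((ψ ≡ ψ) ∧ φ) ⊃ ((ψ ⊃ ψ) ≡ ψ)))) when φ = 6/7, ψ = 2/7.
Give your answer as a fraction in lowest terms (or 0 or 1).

φ ∧ φ = 6/7 ∧ 6/7 = 6/7
ψ ⊃ φ = 2/7 ⊃ 6/7 = 1
ψ ⊃ (ψ ⊃ φ) = 2/7 ⊃ 1 = 1
(φ ∧ φ) ≡ (ψ ⊃ (ψ ⊃ φ)) = 6/7 ≡ 1 = 6/7
¬ψ = ¬2/7 = 5/7
φ ⊃ ¬ψ = 6/7 ⊃ 5/7 = 6/7
φ ∧ φ = 6/7 ∧ 6/7 = 6/7
(φ ⊃ ¬ψ) ∧ (φ ∧ φ) = 6/7 ∧ 6/7 = 6/7
((φ ∧ φ) ≡ (ψ ⊃ (ψ ⊃ φ))) ∧ ((φ ⊃ ¬ψ) ∧ (φ ∧ φ)) = 6/7 ∧ 6/7 = 6/7
φ ≡ ψ = 6/7 ≡ 2/7 = 3/7
ψ ∧ ψ = 2/7 ∧ 2/7 = 2/7
ψ ⊃ (ψ ∧ ψ) = 2/7 ⊃ 2/7 = 1
φ ∧ φ = 6/7 ∧ 6/7 = 6/7
(ψ ⊃ (ψ ∧ ψ)) ≡ (φ ∧ φ) = 1 ≡ 6/7 = 6/7
(φ ≡ ψ) ∧ ((ψ ⊃ (ψ ∧ ψ)) ≡ (φ ∧ φ)) = 3/7 ∧ 6/7 = 3/7
(((φ ∧ φ) ≡ (ψ ⊃ (ψ ⊃ φ))) ∧ ((φ ⊃ ¬ψ) ∧ (φ ∧ φ))) ∧ ((φ ≡ ψ) ∧ ((ψ ⊃ (ψ ∧ ψ)) ≡ (φ ∧ φ))) = 6/7 ∧ 3/7 = 3/7
φ ⊃ ψ = 6/7 ⊃ 2/7 = 3/7
φ ≡ ψ = 6/7 ≡ 2/7 = 3/7
φ ⊃ φ = 6/7 ⊃ 6/7 = 1
(φ ≡ ψ) ∧ (φ ⊃ φ) = 3/7 ∧ 1 = 3/7
(φ ⊃ ψ) ≡ ((φ ≡ ψ) ∧ (φ ⊃ φ)) = 3/7 ≡ 3/7 = 1
ψ ∧ ψ = 2/7 ∧ 2/7 = 2/7
φ ⊃ ψ = 6/7 ⊃ 2/7 = 3/7
¬(φ ⊃ ψ) = ¬3/7 = 4/7
(ψ ∧ ψ) ∧ ¬(φ ⊃ ψ) = 2/7 ∧ 4/7 = 2/7
ψ ≡ ψ = 2/7 ≡ 2/7 = 1
(ψ ≡ ψ) ∧ φ = 1 ∧ 6/7 = 6/7
ψ ⊃ ψ = 2/7 ⊃ 2/7 = 1
(ψ ⊃ ψ) ≡ ψ = 1 ≡ 2/7 = 2/7
((ψ ≡ ψ) ∧ φ) ⊃ ((ψ ⊃ ψ) ≡ ψ) = 6/7 ⊃ 2/7 = 3/7
((ψ ∧ ψ) ∧ ¬(φ ⊃ ψ)) ∧ (((ψ ≡ ψ) ∧ φ) ⊃ ((ψ ⊃ ψ) ≡ ψ)) = 2/7 ∧ 3/7 = 2/7
((φ ⊃ ψ) ≡ ((φ ≡ ψ) ∧ (φ ⊃ φ))) ∧ (((ψ ∧ ψ) ∧ ¬(φ ⊃ ψ)) ∧ (((ψ ≡ ψ) ∧ φ) ⊃ ((ψ ⊃ ψ) ≡ ψ))) = 1 ∧ 2/7 = 2/7
((((φ ∧ φ) ≡ (ψ ⊃ (ψ ⊃ φ))) ∧ ((φ ⊃ ¬ψ) ∧ (φ ∧ φ))) ∧ ((φ ≡ ψ) ∧ ((ψ ⊃ (ψ ∧ ψ)) ≡ (φ ∧ φ)))) ∧ (((φ ⊃ ψ) ≡ ((φ ≡ ψ) ∧ (φ ⊃ φ))) ∧ (((ψ ∧ ψ) ∧ ¬(φ ⊃ ψ)) ∧ (((ψ ≡ ψ) ∧ φ) ⊃ ((ψ ⊃ ψ) ≡ ψ)))) = 3/7 ∧ 2/7 = 2/7

2/7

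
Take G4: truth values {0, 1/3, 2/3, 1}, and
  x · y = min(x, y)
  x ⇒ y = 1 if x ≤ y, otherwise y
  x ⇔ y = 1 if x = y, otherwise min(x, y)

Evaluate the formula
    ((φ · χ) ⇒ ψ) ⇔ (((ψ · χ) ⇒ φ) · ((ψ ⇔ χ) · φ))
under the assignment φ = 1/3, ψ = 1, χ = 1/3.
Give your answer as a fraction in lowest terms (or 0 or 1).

1/3

φ · χ = 1/3 · 1/3 = 1/3
(φ · χ) ⇒ ψ = 1/3 ⇒ 1 = 1
ψ · χ = 1 · 1/3 = 1/3
(ψ · χ) ⇒ φ = 1/3 ⇒ 1/3 = 1
ψ ⇔ χ = 1 ⇔ 1/3 = 1/3
(ψ ⇔ χ) · φ = 1/3 · 1/3 = 1/3
((ψ · χ) ⇒ φ) · ((ψ ⇔ χ) · φ) = 1 · 1/3 = 1/3
((φ · χ) ⇒ ψ) ⇔ (((ψ · χ) ⇒ φ) · ((ψ ⇔ χ) · φ)) = 1 ⇔ 1/3 = 1/3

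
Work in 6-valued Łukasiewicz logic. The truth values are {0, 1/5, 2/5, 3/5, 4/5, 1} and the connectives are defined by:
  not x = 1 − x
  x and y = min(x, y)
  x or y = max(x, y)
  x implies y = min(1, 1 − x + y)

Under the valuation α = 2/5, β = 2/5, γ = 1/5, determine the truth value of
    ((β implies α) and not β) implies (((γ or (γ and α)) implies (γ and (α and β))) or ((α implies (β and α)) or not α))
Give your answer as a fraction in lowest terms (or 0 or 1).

1

β implies α = 2/5 implies 2/5 = 1
not β = not 2/5 = 3/5
(β implies α) and not β = 1 and 3/5 = 3/5
γ and α = 1/5 and 2/5 = 1/5
γ or (γ and α) = 1/5 or 1/5 = 1/5
α and β = 2/5 and 2/5 = 2/5
γ and (α and β) = 1/5 and 2/5 = 1/5
(γ or (γ and α)) implies (γ and (α and β)) = 1/5 implies 1/5 = 1
β and α = 2/5 and 2/5 = 2/5
α implies (β and α) = 2/5 implies 2/5 = 1
not α = not 2/5 = 3/5
(α implies (β and α)) or not α = 1 or 3/5 = 1
((γ or (γ and α)) implies (γ and (α and β))) or ((α implies (β and α)) or not α) = 1 or 1 = 1
((β implies α) and not β) implies (((γ or (γ and α)) implies (γ and (α and β))) or ((α implies (β and α)) or not α)) = 3/5 implies 1 = 1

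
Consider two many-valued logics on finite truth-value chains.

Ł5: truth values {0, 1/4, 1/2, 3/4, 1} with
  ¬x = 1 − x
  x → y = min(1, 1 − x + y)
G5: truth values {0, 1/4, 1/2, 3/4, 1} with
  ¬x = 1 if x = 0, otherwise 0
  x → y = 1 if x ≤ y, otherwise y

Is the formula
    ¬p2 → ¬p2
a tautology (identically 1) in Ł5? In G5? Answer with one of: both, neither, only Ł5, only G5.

both

In Ł5: every assignment gives 1 — tautology.
In G5: every assignment gives 1 — tautology.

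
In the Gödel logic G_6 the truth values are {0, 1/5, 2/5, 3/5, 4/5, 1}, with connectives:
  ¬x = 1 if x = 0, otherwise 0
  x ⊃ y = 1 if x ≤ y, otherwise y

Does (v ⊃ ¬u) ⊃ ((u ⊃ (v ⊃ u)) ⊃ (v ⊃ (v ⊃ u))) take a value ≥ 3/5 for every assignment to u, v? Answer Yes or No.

Counterexample: take u = 0, v = 1/5.
¬u = ¬0 = 1
v ⊃ ¬u = 1/5 ⊃ 1 = 1
v ⊃ u = 1/5 ⊃ 0 = 0
u ⊃ (v ⊃ u) = 0 ⊃ 0 = 1
v ⊃ u = 1/5 ⊃ 0 = 0
v ⊃ (v ⊃ u) = 1/5 ⊃ 0 = 0
(u ⊃ (v ⊃ u)) ⊃ (v ⊃ (v ⊃ u)) = 1 ⊃ 0 = 0
(v ⊃ ¬u) ⊃ ((u ⊃ (v ⊃ u)) ⊃ (v ⊃ (v ⊃ u))) = 1 ⊃ 0 = 0
This gives 0, which is below 3/5.

No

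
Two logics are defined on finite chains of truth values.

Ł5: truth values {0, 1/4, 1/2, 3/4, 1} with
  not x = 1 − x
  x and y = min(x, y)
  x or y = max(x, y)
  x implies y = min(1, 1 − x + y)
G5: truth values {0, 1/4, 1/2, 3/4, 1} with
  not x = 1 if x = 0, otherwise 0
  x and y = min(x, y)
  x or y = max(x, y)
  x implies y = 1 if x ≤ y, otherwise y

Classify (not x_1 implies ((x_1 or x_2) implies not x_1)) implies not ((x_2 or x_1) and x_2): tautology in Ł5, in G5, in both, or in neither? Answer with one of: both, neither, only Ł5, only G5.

neither

In Ł5: at x_1 = 0, x_2 = 1/4 the value is 3/4 — not a tautology.
In G5: at x_1 = 0, x_2 = 1/4 the value is 0 — not a tautology.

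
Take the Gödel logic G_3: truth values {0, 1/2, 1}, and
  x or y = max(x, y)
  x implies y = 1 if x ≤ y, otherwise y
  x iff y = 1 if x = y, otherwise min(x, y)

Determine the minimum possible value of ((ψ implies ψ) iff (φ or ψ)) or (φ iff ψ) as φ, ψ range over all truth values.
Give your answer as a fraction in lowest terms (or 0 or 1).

Take φ = 0, ψ = 1/2:
ψ implies ψ = 1/2 implies 1/2 = 1
φ or ψ = 0 or 1/2 = 1/2
(ψ implies ψ) iff (φ or ψ) = 1 iff 1/2 = 1/2
φ iff ψ = 0 iff 1/2 = 0
((ψ implies ψ) iff (φ or ψ)) or (φ iff ψ) = 1/2 or 0 = 1/2
No assignment yields a value below 1/2, so this is the minimum.

1/2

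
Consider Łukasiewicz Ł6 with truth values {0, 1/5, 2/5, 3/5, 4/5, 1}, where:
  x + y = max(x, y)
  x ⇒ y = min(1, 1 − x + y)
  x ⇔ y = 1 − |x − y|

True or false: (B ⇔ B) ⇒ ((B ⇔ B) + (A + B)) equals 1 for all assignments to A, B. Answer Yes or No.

At A = 4/5, B = 1, for instance:
B ⇔ B = 1 ⇔ 1 = 1
A + B = 4/5 + 1 = 1
(B ⇔ B) + (A + B) = 1 + 1 = 1
(B ⇔ B) ⇒ ((B ⇔ B) + (A + B)) = 1 ⇒ 1 = 1
and checking the remaining 35 assignments likewise gives ≥ 1 in every case.

Yes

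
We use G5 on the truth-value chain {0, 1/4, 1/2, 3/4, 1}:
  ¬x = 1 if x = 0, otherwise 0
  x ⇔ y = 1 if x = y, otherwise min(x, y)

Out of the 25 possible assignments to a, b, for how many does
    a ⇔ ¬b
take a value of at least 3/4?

value 1: 5 assignments (counts)
value 3/4: 1 assignment (counts)
value 1/2: 1 assignment
value 1/4: 1 assignment
value 0: 17 assignments
So 6 of the 25 assignments meet the threshold.

6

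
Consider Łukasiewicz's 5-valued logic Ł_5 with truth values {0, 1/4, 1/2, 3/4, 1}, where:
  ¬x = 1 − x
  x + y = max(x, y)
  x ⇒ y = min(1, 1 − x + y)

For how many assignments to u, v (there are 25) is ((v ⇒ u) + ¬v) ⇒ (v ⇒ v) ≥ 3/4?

25

value 1: 25 assignments (counts)
So 25 of the 25 assignments meet the threshold.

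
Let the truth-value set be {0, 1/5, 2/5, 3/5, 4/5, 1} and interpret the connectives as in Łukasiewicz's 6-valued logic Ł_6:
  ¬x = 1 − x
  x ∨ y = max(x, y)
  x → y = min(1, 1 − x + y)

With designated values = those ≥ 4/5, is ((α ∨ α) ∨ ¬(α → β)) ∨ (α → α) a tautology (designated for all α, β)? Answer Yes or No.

Yes

At α = 1/5, β = 4/5, for instance:
α ∨ α = 1/5 ∨ 1/5 = 1/5
α → β = 1/5 → 4/5 = 1
¬(α → β) = ¬1 = 0
(α ∨ α) ∨ ¬(α → β) = 1/5 ∨ 0 = 1/5
α → α = 1/5 → 1/5 = 1
((α ∨ α) ∨ ¬(α → β)) ∨ (α → α) = 1/5 ∨ 1 = 1
and checking the remaining 35 assignments likewise gives ≥ 4/5 in every case.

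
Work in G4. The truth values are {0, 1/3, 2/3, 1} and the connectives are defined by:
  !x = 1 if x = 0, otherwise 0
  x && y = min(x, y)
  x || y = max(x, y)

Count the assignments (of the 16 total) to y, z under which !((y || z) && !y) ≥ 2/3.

y = 0, z = 0 ↦ 1  ≥
y = 0, z = 1/3 ↦ 0  <
y = 0, z = 2/3 ↦ 0  <
y = 0, z = 1 ↦ 0  <
y = 1/3, z = 0 ↦ 1  ≥
y = 1/3, z = 1/3 ↦ 1  ≥
y = 1/3, z = 2/3 ↦ 1  ≥
y = 1/3, z = 1 ↦ 1  ≥
y = 2/3, z = 0 ↦ 1  ≥
y = 2/3, z = 1/3 ↦ 1  ≥
y = 2/3, z = 2/3 ↦ 1  ≥
y = 2/3, z = 1 ↦ 1  ≥
y = 1, z = 0 ↦ 1  ≥
y = 1, z = 1/3 ↦ 1  ≥
y = 1, z = 2/3 ↦ 1  ≥
y = 1, z = 1 ↦ 1  ≥
So 13 of the 16 assignments meet the threshold.

13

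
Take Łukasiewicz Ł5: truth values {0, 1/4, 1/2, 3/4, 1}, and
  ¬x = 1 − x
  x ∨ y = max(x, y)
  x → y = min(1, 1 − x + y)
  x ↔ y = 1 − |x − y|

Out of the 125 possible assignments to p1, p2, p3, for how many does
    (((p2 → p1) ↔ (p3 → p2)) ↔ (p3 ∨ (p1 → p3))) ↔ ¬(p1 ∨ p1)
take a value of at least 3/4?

69

value 1: 33 assignments (counts)
value 3/4: 36 assignments (counts)
value 1/2: 33 assignments
value 1/4: 14 assignments
value 0: 9 assignments
So 69 of the 125 assignments meet the threshold.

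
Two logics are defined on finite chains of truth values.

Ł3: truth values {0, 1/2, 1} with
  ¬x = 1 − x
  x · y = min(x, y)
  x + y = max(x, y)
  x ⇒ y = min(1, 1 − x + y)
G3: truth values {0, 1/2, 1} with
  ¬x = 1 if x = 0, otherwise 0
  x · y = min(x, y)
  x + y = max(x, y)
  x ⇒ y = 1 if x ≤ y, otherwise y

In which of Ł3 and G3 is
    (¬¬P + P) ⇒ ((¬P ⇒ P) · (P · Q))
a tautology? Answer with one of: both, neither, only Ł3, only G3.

neither

In Ł3: at P = 1/2, Q = 0 the value is 1/2 — not a tautology.
In G3: at P = 1/2, Q = 0 the value is 0 — not a tautology.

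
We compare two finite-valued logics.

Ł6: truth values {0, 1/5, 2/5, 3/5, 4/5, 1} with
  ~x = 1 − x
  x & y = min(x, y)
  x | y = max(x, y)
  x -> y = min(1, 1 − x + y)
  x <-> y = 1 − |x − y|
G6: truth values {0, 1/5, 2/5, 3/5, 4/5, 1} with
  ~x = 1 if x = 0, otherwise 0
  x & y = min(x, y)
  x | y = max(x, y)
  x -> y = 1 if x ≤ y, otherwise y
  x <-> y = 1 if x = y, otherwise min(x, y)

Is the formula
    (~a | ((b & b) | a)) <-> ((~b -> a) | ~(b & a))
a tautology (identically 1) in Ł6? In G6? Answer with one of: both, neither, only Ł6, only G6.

neither

In Ł6: at a = 1/5, b = 0 the value is 4/5 — not a tautology.
In G6: at a = 1/5, b = 0 the value is 1/5 — not a tautology.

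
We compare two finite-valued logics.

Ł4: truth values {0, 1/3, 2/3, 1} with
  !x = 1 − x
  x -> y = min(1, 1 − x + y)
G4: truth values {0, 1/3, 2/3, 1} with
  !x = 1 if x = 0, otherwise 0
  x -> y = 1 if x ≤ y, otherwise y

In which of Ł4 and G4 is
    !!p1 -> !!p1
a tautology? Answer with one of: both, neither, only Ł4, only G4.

In Ł4: every assignment gives 1 — tautology.
In G4: every assignment gives 1 — tautology.

both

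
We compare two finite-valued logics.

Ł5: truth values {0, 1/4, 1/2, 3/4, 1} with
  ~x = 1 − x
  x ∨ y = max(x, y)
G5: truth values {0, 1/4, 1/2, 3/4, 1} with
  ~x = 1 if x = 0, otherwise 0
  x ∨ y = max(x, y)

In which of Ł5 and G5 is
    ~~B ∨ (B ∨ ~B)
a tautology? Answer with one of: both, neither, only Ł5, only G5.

In Ł5: at B = 1/4 the value is 3/4 — not a tautology.
In G5: every assignment gives 1 — tautology.

only G5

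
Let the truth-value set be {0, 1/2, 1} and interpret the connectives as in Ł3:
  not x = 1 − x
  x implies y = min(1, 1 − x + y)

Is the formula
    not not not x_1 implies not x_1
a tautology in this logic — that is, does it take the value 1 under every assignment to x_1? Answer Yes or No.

Yes

x_1 = 0 ↦ 1
x_1 = 1/2 ↦ 1
x_1 = 1 ↦ 1
Every assignment gives a value ≥ 1.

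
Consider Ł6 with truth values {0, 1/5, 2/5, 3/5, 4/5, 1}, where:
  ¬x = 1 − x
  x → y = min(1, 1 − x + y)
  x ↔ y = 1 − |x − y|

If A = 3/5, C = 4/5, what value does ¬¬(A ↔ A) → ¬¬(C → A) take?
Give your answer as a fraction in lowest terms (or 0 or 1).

A ↔ A = 3/5 ↔ 3/5 = 1
¬(A ↔ A) = ¬1 = 0
¬¬(A ↔ A) = ¬0 = 1
C → A = 4/5 → 3/5 = 4/5
¬(C → A) = ¬4/5 = 1/5
¬¬(C → A) = ¬1/5 = 4/5
¬¬(A ↔ A) → ¬¬(C → A) = 1 → 4/5 = 4/5

4/5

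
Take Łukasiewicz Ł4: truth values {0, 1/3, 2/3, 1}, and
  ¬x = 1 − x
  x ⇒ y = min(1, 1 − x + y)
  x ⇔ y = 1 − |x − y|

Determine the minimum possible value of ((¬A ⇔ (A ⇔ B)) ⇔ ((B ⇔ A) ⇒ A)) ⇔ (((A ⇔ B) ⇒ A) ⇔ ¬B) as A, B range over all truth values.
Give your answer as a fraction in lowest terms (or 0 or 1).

1/3

Take A = 1/3, B = 1:
¬A = ¬1/3 = 2/3
A ⇔ B = 1/3 ⇔ 1 = 1/3
¬A ⇔ (A ⇔ B) = 2/3 ⇔ 1/3 = 2/3
B ⇔ A = 1 ⇔ 1/3 = 1/3
(B ⇔ A) ⇒ A = 1/3 ⇒ 1/3 = 1
(¬A ⇔ (A ⇔ B)) ⇔ ((B ⇔ A) ⇒ A) = 2/3 ⇔ 1 = 2/3
A ⇔ B = 1/3 ⇔ 1 = 1/3
(A ⇔ B) ⇒ A = 1/3 ⇒ 1/3 = 1
¬B = ¬1 = 0
((A ⇔ B) ⇒ A) ⇔ ¬B = 1 ⇔ 0 = 0
((¬A ⇔ (A ⇔ B)) ⇔ ((B ⇔ A) ⇒ A)) ⇔ (((A ⇔ B) ⇒ A) ⇔ ¬B) = 2/3 ⇔ 0 = 1/3
No assignment yields a value below 1/3, so this is the minimum.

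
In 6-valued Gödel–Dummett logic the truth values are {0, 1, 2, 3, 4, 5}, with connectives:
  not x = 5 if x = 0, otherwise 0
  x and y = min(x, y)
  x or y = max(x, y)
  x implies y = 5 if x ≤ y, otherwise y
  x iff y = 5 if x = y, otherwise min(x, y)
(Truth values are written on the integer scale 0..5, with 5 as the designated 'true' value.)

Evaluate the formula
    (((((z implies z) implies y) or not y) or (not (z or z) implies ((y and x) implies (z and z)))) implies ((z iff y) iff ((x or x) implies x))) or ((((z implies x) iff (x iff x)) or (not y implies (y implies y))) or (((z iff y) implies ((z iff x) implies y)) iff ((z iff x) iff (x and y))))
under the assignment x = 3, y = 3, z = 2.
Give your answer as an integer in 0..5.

z implies z = 2 implies 2 = 5
(z implies z) implies y = 5 implies 3 = 3
not y = not 3 = 0
((z implies z) implies y) or not y = 3 or 0 = 3
z or z = 2 or 2 = 2
not (z or z) = not 2 = 0
y and x = 3 and 3 = 3
z and z = 2 and 2 = 2
(y and x) implies (z and z) = 3 implies 2 = 2
not (z or z) implies ((y and x) implies (z and z)) = 0 implies 2 = 5
(((z implies z) implies y) or not y) or (not (z or z) implies ((y and x) implies (z and z))) = 3 or 5 = 5
z iff y = 2 iff 3 = 2
x or x = 3 or 3 = 3
(x or x) implies x = 3 implies 3 = 5
(z iff y) iff ((x or x) implies x) = 2 iff 5 = 2
((((z implies z) implies y) or not y) or (not (z or z) implies ((y and x) implies (z and z)))) implies ((z iff y) iff ((x or x) implies x)) = 5 implies 2 = 2
z implies x = 2 implies 3 = 5
x iff x = 3 iff 3 = 5
(z implies x) iff (x iff x) = 5 iff 5 = 5
not y = not 3 = 0
y implies y = 3 implies 3 = 5
not y implies (y implies y) = 0 implies 5 = 5
((z implies x) iff (x iff x)) or (not y implies (y implies y)) = 5 or 5 = 5
z iff y = 2 iff 3 = 2
z iff x = 2 iff 3 = 2
(z iff x) implies y = 2 implies 3 = 5
(z iff y) implies ((z iff x) implies y) = 2 implies 5 = 5
z iff x = 2 iff 3 = 2
x and y = 3 and 3 = 3
(z iff x) iff (x and y) = 2 iff 3 = 2
((z iff y) implies ((z iff x) implies y)) iff ((z iff x) iff (x and y)) = 5 iff 2 = 2
(((z implies x) iff (x iff x)) or (not y implies (y implies y))) or (((z iff y) implies ((z iff x) implies y)) iff ((z iff x) iff (x and y))) = 5 or 2 = 5
(((((z implies z) implies y) or not y) or (not (z or z) implies ((y and x) implies (z and z)))) implies ((z iff y) iff ((x or x) implies x))) or ((((z implies x) iff (x iff x)) or (not y implies (y implies y))) or (((z iff y) implies ((z iff x) implies y)) iff ((z iff x) iff (x and y)))) = 2 or 5 = 5

5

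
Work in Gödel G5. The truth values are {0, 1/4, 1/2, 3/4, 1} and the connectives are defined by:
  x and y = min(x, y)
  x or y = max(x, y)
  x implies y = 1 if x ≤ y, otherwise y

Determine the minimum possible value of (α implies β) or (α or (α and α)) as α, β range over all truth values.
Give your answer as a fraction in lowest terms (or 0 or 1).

Take α = 1/4, β = 0:
α implies β = 1/4 implies 0 = 0
α and α = 1/4 and 1/4 = 1/4
α or (α and α) = 1/4 or 1/4 = 1/4
(α implies β) or (α or (α and α)) = 0 or 1/4 = 1/4
No assignment yields a value below 1/4, so this is the minimum.

1/4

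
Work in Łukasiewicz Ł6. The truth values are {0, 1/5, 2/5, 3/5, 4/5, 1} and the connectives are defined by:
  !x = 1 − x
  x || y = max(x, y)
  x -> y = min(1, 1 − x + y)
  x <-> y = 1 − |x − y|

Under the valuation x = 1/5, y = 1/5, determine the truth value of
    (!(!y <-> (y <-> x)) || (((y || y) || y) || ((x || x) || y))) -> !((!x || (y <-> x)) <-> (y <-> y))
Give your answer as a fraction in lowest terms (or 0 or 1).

4/5

!y = !1/5 = 4/5
y <-> x = 1/5 <-> 1/5 = 1
!y <-> (y <-> x) = 4/5 <-> 1 = 4/5
!(!y <-> (y <-> x)) = !4/5 = 1/5
y || y = 1/5 || 1/5 = 1/5
(y || y) || y = 1/5 || 1/5 = 1/5
x || x = 1/5 || 1/5 = 1/5
(x || x) || y = 1/5 || 1/5 = 1/5
((y || y) || y) || ((x || x) || y) = 1/5 || 1/5 = 1/5
!(!y <-> (y <-> x)) || (((y || y) || y) || ((x || x) || y)) = 1/5 || 1/5 = 1/5
!x = !1/5 = 4/5
y <-> x = 1/5 <-> 1/5 = 1
!x || (y <-> x) = 4/5 || 1 = 1
y <-> y = 1/5 <-> 1/5 = 1
(!x || (y <-> x)) <-> (y <-> y) = 1 <-> 1 = 1
!((!x || (y <-> x)) <-> (y <-> y)) = !1 = 0
(!(!y <-> (y <-> x)) || (((y || y) || y) || ((x || x) || y))) -> !((!x || (y <-> x)) <-> (y <-> y)) = 1/5 -> 0 = 4/5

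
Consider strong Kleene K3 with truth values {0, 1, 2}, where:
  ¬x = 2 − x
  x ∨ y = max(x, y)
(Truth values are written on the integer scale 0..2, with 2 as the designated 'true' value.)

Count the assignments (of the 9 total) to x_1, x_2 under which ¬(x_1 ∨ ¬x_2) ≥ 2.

x_1 = 0, x_2 = 0 ↦ 0  <
x_1 = 0, x_2 = 1 ↦ 1  <
x_1 = 0, x_2 = 2 ↦ 2  ≥
x_1 = 1, x_2 = 0 ↦ 0  <
x_1 = 1, x_2 = 1 ↦ 1  <
x_1 = 1, x_2 = 2 ↦ 1  <
x_1 = 2, x_2 = 0 ↦ 0  <
x_1 = 2, x_2 = 1 ↦ 0  <
x_1 = 2, x_2 = 2 ↦ 0  <
So 1 of the 9 assignments meets the threshold.

1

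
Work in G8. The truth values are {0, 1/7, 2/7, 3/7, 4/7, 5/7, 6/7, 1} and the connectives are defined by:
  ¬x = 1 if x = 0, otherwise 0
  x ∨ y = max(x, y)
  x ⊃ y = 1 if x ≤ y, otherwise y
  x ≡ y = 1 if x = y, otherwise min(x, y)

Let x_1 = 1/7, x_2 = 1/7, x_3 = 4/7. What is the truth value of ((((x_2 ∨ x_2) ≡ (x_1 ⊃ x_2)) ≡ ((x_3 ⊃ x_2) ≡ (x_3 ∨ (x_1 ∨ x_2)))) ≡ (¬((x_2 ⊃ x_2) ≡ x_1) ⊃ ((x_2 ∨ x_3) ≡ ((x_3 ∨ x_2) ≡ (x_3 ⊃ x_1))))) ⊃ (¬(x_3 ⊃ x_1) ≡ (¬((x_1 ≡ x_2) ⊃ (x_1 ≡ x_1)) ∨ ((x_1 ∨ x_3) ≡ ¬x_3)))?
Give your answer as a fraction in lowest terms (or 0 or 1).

1

x_2 ∨ x_2 = 1/7 ∨ 1/7 = 1/7
x_1 ⊃ x_2 = 1/7 ⊃ 1/7 = 1
(x_2 ∨ x_2) ≡ (x_1 ⊃ x_2) = 1/7 ≡ 1 = 1/7
x_3 ⊃ x_2 = 4/7 ⊃ 1/7 = 1/7
x_1 ∨ x_2 = 1/7 ∨ 1/7 = 1/7
x_3 ∨ (x_1 ∨ x_2) = 4/7 ∨ 1/7 = 4/7
(x_3 ⊃ x_2) ≡ (x_3 ∨ (x_1 ∨ x_2)) = 1/7 ≡ 4/7 = 1/7
((x_2 ∨ x_2) ≡ (x_1 ⊃ x_2)) ≡ ((x_3 ⊃ x_2) ≡ (x_3 ∨ (x_1 ∨ x_2))) = 1/7 ≡ 1/7 = 1
x_2 ⊃ x_2 = 1/7 ⊃ 1/7 = 1
(x_2 ⊃ x_2) ≡ x_1 = 1 ≡ 1/7 = 1/7
¬((x_2 ⊃ x_2) ≡ x_1) = ¬1/7 = 0
x_2 ∨ x_3 = 1/7 ∨ 4/7 = 4/7
x_3 ∨ x_2 = 4/7 ∨ 1/7 = 4/7
x_3 ⊃ x_1 = 4/7 ⊃ 1/7 = 1/7
(x_3 ∨ x_2) ≡ (x_3 ⊃ x_1) = 4/7 ≡ 1/7 = 1/7
(x_2 ∨ x_3) ≡ ((x_3 ∨ x_2) ≡ (x_3 ⊃ x_1)) = 4/7 ≡ 1/7 = 1/7
¬((x_2 ⊃ x_2) ≡ x_1) ⊃ ((x_2 ∨ x_3) ≡ ((x_3 ∨ x_2) ≡ (x_3 ⊃ x_1))) = 0 ⊃ 1/7 = 1
(((x_2 ∨ x_2) ≡ (x_1 ⊃ x_2)) ≡ ((x_3 ⊃ x_2) ≡ (x_3 ∨ (x_1 ∨ x_2)))) ≡ (¬((x_2 ⊃ x_2) ≡ x_1) ⊃ ((x_2 ∨ x_3) ≡ ((x_3 ∨ x_2) ≡ (x_3 ⊃ x_1)))) = 1 ≡ 1 = 1
x_3 ⊃ x_1 = 4/7 ⊃ 1/7 = 1/7
¬(x_3 ⊃ x_1) = ¬1/7 = 0
x_1 ≡ x_2 = 1/7 ≡ 1/7 = 1
x_1 ≡ x_1 = 1/7 ≡ 1/7 = 1
(x_1 ≡ x_2) ⊃ (x_1 ≡ x_1) = 1 ⊃ 1 = 1
¬((x_1 ≡ x_2) ⊃ (x_1 ≡ x_1)) = ¬1 = 0
x_1 ∨ x_3 = 1/7 ∨ 4/7 = 4/7
¬x_3 = ¬4/7 = 0
(x_1 ∨ x_3) ≡ ¬x_3 = 4/7 ≡ 0 = 0
¬((x_1 ≡ x_2) ⊃ (x_1 ≡ x_1)) ∨ ((x_1 ∨ x_3) ≡ ¬x_3) = 0 ∨ 0 = 0
¬(x_3 ⊃ x_1) ≡ (¬((x_1 ≡ x_2) ⊃ (x_1 ≡ x_1)) ∨ ((x_1 ∨ x_3) ≡ ¬x_3)) = 0 ≡ 0 = 1
((((x_2 ∨ x_2) ≡ (x_1 ⊃ x_2)) ≡ ((x_3 ⊃ x_2) ≡ (x_3 ∨ (x_1 ∨ x_2)))) ≡ (¬((x_2 ⊃ x_2) ≡ x_1) ⊃ ((x_2 ∨ x_3) ≡ ((x_3 ∨ x_2) ≡ (x_3 ⊃ x_1))))) ⊃ (¬(x_3 ⊃ x_1) ≡ (¬((x_1 ≡ x_2) ⊃ (x_1 ≡ x_1)) ∨ ((x_1 ∨ x_3) ≡ ¬x_3))) = 1 ⊃ 1 = 1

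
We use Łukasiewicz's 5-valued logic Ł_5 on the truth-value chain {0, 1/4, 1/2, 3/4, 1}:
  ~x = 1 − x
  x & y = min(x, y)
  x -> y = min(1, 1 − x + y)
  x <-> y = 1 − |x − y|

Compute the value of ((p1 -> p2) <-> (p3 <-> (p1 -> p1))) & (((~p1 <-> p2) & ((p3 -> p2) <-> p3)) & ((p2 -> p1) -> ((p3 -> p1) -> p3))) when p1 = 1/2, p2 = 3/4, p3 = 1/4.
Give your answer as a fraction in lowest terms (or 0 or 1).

1/4

p1 -> p2 = 1/2 -> 3/4 = 1
p1 -> p1 = 1/2 -> 1/2 = 1
p3 <-> (p1 -> p1) = 1/4 <-> 1 = 1/4
(p1 -> p2) <-> (p3 <-> (p1 -> p1)) = 1 <-> 1/4 = 1/4
~p1 = ~1/2 = 1/2
~p1 <-> p2 = 1/2 <-> 3/4 = 3/4
p3 -> p2 = 1/4 -> 3/4 = 1
(p3 -> p2) <-> p3 = 1 <-> 1/4 = 1/4
(~p1 <-> p2) & ((p3 -> p2) <-> p3) = 3/4 & 1/4 = 1/4
p2 -> p1 = 3/4 -> 1/2 = 3/4
p3 -> p1 = 1/4 -> 1/2 = 1
(p3 -> p1) -> p3 = 1 -> 1/4 = 1/4
(p2 -> p1) -> ((p3 -> p1) -> p3) = 3/4 -> 1/4 = 1/2
((~p1 <-> p2) & ((p3 -> p2) <-> p3)) & ((p2 -> p1) -> ((p3 -> p1) -> p3)) = 1/4 & 1/2 = 1/4
((p1 -> p2) <-> (p3 <-> (p1 -> p1))) & (((~p1 <-> p2) & ((p3 -> p2) <-> p3)) & ((p2 -> p1) -> ((p3 -> p1) -> p3))) = 1/4 & 1/4 = 1/4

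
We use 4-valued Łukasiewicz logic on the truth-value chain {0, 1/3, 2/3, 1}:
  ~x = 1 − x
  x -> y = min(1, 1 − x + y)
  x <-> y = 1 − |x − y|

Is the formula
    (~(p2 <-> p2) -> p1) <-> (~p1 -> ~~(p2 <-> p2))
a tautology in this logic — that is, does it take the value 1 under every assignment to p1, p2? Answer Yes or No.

Yes

p1 = 0, p2 = 0 ↦ 1
p1 = 0, p2 = 1/3 ↦ 1
p1 = 0, p2 = 2/3 ↦ 1
p1 = 0, p2 = 1 ↦ 1
p1 = 1/3, p2 = 0 ↦ 1
p1 = 1/3, p2 = 1/3 ↦ 1
p1 = 1/3, p2 = 2/3 ↦ 1
p1 = 1/3, p2 = 1 ↦ 1
p1 = 2/3, p2 = 0 ↦ 1
p1 = 2/3, p2 = 1/3 ↦ 1
p1 = 2/3, p2 = 2/3 ↦ 1
p1 = 2/3, p2 = 1 ↦ 1
p1 = 1, p2 = 0 ↦ 1
p1 = 1, p2 = 1/3 ↦ 1
p1 = 1, p2 = 2/3 ↦ 1
p1 = 1, p2 = 1 ↦ 1
Every assignment gives a value ≥ 1.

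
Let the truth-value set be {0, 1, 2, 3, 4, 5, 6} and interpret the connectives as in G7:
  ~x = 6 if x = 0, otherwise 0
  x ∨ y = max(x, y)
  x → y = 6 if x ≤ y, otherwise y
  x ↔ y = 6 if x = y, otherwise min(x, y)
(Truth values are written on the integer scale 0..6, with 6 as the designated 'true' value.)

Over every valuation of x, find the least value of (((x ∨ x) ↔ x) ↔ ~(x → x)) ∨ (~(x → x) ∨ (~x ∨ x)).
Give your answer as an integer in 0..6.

Take x = 1:
x ∨ x = 1 ∨ 1 = 1
(x ∨ x) ↔ x = 1 ↔ 1 = 6
x → x = 1 → 1 = 6
~(x → x) = ~6 = 0
((x ∨ x) ↔ x) ↔ ~(x → x) = 6 ↔ 0 = 0
x → x = 1 → 1 = 6
~(x → x) = ~6 = 0
~x = ~1 = 0
~x ∨ x = 0 ∨ 1 = 1
~(x → x) ∨ (~x ∨ x) = 0 ∨ 1 = 1
(((x ∨ x) ↔ x) ↔ ~(x → x)) ∨ (~(x → x) ∨ (~x ∨ x)) = 0 ∨ 1 = 1
No assignment yields a value below 1, so this is the minimum.

1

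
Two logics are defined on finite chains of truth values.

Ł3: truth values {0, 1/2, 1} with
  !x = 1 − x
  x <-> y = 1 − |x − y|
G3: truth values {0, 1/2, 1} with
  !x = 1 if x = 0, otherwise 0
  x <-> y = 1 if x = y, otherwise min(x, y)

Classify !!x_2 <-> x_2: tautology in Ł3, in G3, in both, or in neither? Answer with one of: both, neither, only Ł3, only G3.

In Ł3: every assignment gives 1 — tautology.
In G3: at x_2 = 1/2 the value is 1/2 — not a tautology.

only Ł3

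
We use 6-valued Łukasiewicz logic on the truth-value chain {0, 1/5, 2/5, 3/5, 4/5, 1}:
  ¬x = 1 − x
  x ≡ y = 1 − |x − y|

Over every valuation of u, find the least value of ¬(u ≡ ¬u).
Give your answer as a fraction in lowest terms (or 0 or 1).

Take u = 2/5:
¬u = ¬2/5 = 3/5
u ≡ ¬u = 2/5 ≡ 3/5 = 4/5
¬(u ≡ ¬u) = ¬4/5 = 1/5
No assignment yields a value below 1/5, so this is the minimum.

1/5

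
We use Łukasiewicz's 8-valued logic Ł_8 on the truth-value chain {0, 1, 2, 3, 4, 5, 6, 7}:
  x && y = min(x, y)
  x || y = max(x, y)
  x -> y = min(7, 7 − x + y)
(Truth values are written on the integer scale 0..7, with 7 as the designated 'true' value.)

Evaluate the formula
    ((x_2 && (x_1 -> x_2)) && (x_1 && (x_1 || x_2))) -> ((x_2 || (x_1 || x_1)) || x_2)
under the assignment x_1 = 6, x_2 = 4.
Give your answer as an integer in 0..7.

7

x_1 -> x_2 = 6 -> 4 = 5
x_2 && (x_1 -> x_2) = 4 && 5 = 4
x_1 || x_2 = 6 || 4 = 6
x_1 && (x_1 || x_2) = 6 && 6 = 6
(x_2 && (x_1 -> x_2)) && (x_1 && (x_1 || x_2)) = 4 && 6 = 4
x_1 || x_1 = 6 || 6 = 6
x_2 || (x_1 || x_1) = 4 || 6 = 6
(x_2 || (x_1 || x_1)) || x_2 = 6 || 4 = 6
((x_2 && (x_1 -> x_2)) && (x_1 && (x_1 || x_2))) -> ((x_2 || (x_1 || x_1)) || x_2) = 4 -> 6 = 7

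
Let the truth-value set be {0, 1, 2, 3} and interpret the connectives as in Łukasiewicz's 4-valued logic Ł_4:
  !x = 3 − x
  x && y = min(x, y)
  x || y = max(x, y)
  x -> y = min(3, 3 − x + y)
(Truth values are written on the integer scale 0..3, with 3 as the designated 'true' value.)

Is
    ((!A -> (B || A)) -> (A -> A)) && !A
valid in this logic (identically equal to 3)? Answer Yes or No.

Counterexample: take A = 1, B = 0.
!A = !1 = 2
B || A = 0 || 1 = 1
!A -> (B || A) = 2 -> 1 = 2
A -> A = 1 -> 1 = 3
(!A -> (B || A)) -> (A -> A) = 2 -> 3 = 3
!A = !1 = 2
((!A -> (B || A)) -> (A -> A)) && !A = 3 && 2 = 2
This gives 2 ≠ 3.

No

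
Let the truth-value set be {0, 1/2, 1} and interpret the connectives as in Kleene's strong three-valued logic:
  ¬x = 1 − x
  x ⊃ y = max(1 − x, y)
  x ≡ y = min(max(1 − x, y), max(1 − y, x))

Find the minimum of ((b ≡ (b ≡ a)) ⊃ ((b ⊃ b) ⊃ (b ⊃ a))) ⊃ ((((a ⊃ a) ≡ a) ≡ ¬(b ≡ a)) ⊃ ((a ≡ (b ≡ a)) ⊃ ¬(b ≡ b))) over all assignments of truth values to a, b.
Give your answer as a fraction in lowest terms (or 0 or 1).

1/2

Take a = 0, b = 1/2:
b ≡ a = 1/2 ≡ 0 = 1/2
b ≡ (b ≡ a) = 1/2 ≡ 1/2 = 1/2
b ⊃ b = 1/2 ⊃ 1/2 = 1/2
b ⊃ a = 1/2 ⊃ 0 = 1/2
(b ⊃ b) ⊃ (b ⊃ a) = 1/2 ⊃ 1/2 = 1/2
(b ≡ (b ≡ a)) ⊃ ((b ⊃ b) ⊃ (b ⊃ a)) = 1/2 ⊃ 1/2 = 1/2
a ⊃ a = 0 ⊃ 0 = 1
(a ⊃ a) ≡ a = 1 ≡ 0 = 0
b ≡ a = 1/2 ≡ 0 = 1/2
¬(b ≡ a) = ¬1/2 = 1/2
((a ⊃ a) ≡ a) ≡ ¬(b ≡ a) = 0 ≡ 1/2 = 1/2
b ≡ a = 1/2 ≡ 0 = 1/2
a ≡ (b ≡ a) = 0 ≡ 1/2 = 1/2
b ≡ b = 1/2 ≡ 1/2 = 1/2
¬(b ≡ b) = ¬1/2 = 1/2
(a ≡ (b ≡ a)) ⊃ ¬(b ≡ b) = 1/2 ⊃ 1/2 = 1/2
(((a ⊃ a) ≡ a) ≡ ¬(b ≡ a)) ⊃ ((a ≡ (b ≡ a)) ⊃ ¬(b ≡ b)) = 1/2 ⊃ 1/2 = 1/2
((b ≡ (b ≡ a)) ⊃ ((b ⊃ b) ⊃ (b ⊃ a))) ⊃ ((((a ⊃ a) ≡ a) ≡ ¬(b ≡ a)) ⊃ ((a ≡ (b ≡ a)) ⊃ ¬(b ≡ b))) = 1/2 ⊃ 1/2 = 1/2
No assignment yields a value below 1/2, so this is the minimum.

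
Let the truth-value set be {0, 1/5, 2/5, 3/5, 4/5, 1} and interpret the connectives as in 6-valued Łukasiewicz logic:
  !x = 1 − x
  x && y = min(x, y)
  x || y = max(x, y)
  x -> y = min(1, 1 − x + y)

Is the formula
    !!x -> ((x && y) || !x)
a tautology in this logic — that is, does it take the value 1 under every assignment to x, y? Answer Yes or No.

No

Counterexample: take x = 3/5, y = 0.
!x = !3/5 = 2/5
!!x = !2/5 = 3/5
x && y = 3/5 && 0 = 0
!x = !3/5 = 2/5
(x && y) || !x = 0 || 2/5 = 2/5
!!x -> ((x && y) || !x) = 3/5 -> 2/5 = 4/5
This gives 4/5 ≠ 1.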